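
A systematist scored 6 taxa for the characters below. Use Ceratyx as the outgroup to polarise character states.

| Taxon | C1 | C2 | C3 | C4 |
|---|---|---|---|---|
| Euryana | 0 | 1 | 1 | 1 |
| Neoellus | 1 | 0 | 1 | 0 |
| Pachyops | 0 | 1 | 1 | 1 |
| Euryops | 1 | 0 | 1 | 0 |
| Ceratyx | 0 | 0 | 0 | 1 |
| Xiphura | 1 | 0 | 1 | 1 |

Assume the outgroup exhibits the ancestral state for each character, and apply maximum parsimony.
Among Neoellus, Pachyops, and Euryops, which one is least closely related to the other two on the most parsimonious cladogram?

Character polarity is set by the outgroup: the derived state is whichever differs from the outgroup's state, so for C4 the derived state is '0', and for the remaining characters it is '1'.
C1 (derived state '1') is shared by Euryops, Neoellus, and Xiphura — a synapomorphy uniting that clade.
Only Euryana and Pachyops show the derived state '1' for C2, supporting them as a clade.
All ingroup taxa share the derived state '1' for C3; it defines the ingroup but does not resolve relationships within it.
Only Euryops and Neoellus show the derived state '0' for C4, supporting them as a clade.
Most parsimonious ingroup topology: ((Pachyops,Euryana),((Neoellus,Euryops),Xiphura)).
Neoellus and Euryops share a more recent common ancestor with each other than either does with Pachyops, so Pachyops is the least closely related of the three.

Pachyops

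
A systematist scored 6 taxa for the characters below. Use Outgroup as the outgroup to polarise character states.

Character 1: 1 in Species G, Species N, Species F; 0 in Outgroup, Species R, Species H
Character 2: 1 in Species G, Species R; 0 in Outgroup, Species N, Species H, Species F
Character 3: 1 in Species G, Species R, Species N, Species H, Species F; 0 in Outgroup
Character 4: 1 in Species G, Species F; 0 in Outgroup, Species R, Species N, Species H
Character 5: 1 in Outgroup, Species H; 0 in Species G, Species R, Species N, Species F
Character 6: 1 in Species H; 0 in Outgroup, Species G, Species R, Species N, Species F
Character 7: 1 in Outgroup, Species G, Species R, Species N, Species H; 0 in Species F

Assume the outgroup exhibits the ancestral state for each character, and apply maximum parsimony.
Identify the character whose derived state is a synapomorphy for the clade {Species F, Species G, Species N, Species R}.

Character 5

Character polarity is set by the outgroup: the derived state is whichever differs from the outgroup's state, so for Character 5, Character 7 the derived state is '0', and for the remaining characters it is '1'.
Only Species F, Species G, and Species N show the derived state '1' for Character 1, supporting them as a clade.
Character 2 groups Species G and Species R, which is incompatible with the clades supported by the remaining characters; treating it as convergent (homoplasy) costs fewer steps than any alternative tree.
All ingroup taxa share the derived state '1' for Character 3; it defines the ingroup but does not resolve relationships within it.
Character 4 (derived state '1') is shared by Species F and Species G — a synapomorphy uniting that clade.
Only Species F, Species G, Species N, and Species R show the derived state '0' for Character 5, supporting them as a clade.
Character 6: derived state '1' in Species H only — an autapomorphy, so it tells us nothing about relationships among taxa.
Character 7: derived state '0' in Species F only — an autapomorphy, so it tells us nothing about relationships among taxa.
Most parsimonious ingroup topology: ((((Species G,Species F),Species N),Species R),Species H).
The clade {Species F, Species G, Species N, Species R} is supported by Character 5: its derived state '0' occurs in exactly those taxa and in no other taxon (including the outgroup).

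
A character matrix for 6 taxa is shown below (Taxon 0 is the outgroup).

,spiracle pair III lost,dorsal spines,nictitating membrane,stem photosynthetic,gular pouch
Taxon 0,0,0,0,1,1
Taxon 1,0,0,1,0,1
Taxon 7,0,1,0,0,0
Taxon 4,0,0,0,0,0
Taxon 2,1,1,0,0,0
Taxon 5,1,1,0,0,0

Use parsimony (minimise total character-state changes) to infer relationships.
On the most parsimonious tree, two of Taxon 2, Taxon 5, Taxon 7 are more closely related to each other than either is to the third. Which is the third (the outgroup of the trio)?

Taxon 7

Character polarity is set by the outgroup: the derived state is whichever differs from the outgroup's state, so for stem photosynthetic, gular pouch the derived state is '0', and for the remaining characters it is '1'.
Only Taxon 2 and Taxon 5 show the derived state '1' for spiracle pair III lost, supporting them as a clade.
dorsal spines (derived state '1') is shared by Taxon 2, Taxon 5, and Taxon 7 — a synapomorphy uniting that clade.
nictitating membrane (derived state '1') is unique to Taxon 1 (autapomorphy; uninformative for grouping).
stem photosynthetic (derived state '0') is shared by all ingroup taxa — unites the whole ingroup.
gular pouch: derived state '0' in Taxon 2, Taxon 4, Taxon 5, and Taxon 7 only — synapomorphy for {Taxon 2, Taxon 4, Taxon 5, Taxon 7}.
Most parsimonious ingroup topology: (Taxon 1,((Taxon 7,(Taxon 2,Taxon 5)),Taxon 4)).
Taxon 2 and Taxon 5 share a more recent common ancestor with each other than either does with Taxon 7, so Taxon 7 is the least closely related of the three.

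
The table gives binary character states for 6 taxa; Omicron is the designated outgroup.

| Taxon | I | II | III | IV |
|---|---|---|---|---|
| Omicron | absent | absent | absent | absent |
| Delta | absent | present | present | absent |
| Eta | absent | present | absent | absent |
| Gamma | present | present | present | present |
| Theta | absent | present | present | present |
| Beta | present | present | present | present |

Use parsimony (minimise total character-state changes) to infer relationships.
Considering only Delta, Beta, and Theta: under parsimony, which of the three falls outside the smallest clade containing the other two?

Delta

The outgroup has state 'absent' for every character, so 'present' is the derived state throughout.
I (derived state 'present') is shared by Beta and Gamma — a synapomorphy uniting that clade.
II (derived state 'present') is shared by all ingroup taxa — unites the whole ingroup.
III (derived state 'present') is shared by Beta, Delta, Gamma, and Theta — a synapomorphy uniting that clade.
Only Beta, Gamma, and Theta show the derived state 'present' for IV, supporting them as a clade.
Most parsimonious ingroup topology: ((Delta,((Gamma,Beta),Theta)),Eta).
Theta and Beta share a more recent common ancestor with each other than either does with Delta, so Delta is the least closely related of the three.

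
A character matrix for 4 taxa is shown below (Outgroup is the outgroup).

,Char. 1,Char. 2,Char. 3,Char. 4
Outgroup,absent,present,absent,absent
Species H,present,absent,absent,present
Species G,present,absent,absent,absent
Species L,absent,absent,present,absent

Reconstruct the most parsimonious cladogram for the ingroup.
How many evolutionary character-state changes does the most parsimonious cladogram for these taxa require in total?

4

Character polarity is set by the outgroup: the derived state is whichever differs from the outgroup's state, so for Char. 2 the derived state is 'absent', and for the remaining characters it is 'present'.
Char. 1: derived state 'present' in Species G and Species H only — synapomorphy for {Species G, Species H}.
All ingroup taxa share the derived state 'absent' for Char. 2; it defines the ingroup but does not resolve relationships within it.
Char. 3: derived state 'present' in Species L only — an autapomorphy, so it tells us nothing about relationships among taxa.
Char. 4 (derived state 'present') is unique to Species H (autapomorphy; uninformative for grouping).
Most parsimonious ingroup topology: ((Species H,Species G),Species L).
Changes per character on this tree: Char. 1: 1; Char. 2: 1; Char. 3: 1; Char. 4: 1.
Total = 4.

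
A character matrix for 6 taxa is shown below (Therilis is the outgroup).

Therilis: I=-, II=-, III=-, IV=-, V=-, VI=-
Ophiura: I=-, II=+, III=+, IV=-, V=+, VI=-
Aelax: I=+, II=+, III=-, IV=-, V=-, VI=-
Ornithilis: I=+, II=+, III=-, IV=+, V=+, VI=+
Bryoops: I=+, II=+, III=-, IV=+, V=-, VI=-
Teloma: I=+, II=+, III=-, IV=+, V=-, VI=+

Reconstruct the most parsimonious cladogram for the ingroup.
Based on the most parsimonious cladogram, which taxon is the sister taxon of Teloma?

The outgroup has state '-' for every character, so '+' is the derived state throughout.
I: derived state '+' in Aelax, Bryoops, Ornithilis, and Teloma only — synapomorphy for {Aelax, Bryoops, Ornithilis, Teloma}.
All ingroup taxa share the derived state '+' for II; it defines the ingroup but does not resolve relationships within it.
III: derived state '+' in Ophiura only — an autapomorphy, so it tells us nothing about relationships among taxa.
IV: derived state '+' in Bryoops, Ornithilis, and Teloma only — synapomorphy for {Bryoops, Ornithilis, Teloma}.
V groups Ophiura and Ornithilis, which is incompatible with the clades supported by the remaining characters; treating it as convergent (homoplasy) costs fewer steps than any alternative tree.
VI (derived state '+') is shared by Ornithilis and Teloma — a synapomorphy uniting that clade.
Most parsimonious ingroup topology: (Ophiura,(Aelax,((Ornithilis,Teloma),Bryoops))).
Teloma and Ornithilis form a cherry on this tree, so they are sister taxa.

Ornithilis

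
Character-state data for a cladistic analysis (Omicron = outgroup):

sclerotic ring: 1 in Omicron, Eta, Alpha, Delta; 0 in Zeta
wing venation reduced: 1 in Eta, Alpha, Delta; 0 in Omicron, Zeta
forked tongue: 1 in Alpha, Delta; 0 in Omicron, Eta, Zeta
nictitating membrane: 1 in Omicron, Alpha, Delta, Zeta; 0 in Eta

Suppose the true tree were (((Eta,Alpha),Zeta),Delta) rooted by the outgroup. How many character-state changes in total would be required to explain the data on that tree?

6

Map each character onto (((Eta,Alpha),Zeta),Delta) (rooted by Omicron) and count the minimum state changes it requires (Fitch parsimony):
sclerotic ring: 1; wing venation reduced: 2; forked tongue: 2; nictitating membrane: 1.
Total tree length = 6.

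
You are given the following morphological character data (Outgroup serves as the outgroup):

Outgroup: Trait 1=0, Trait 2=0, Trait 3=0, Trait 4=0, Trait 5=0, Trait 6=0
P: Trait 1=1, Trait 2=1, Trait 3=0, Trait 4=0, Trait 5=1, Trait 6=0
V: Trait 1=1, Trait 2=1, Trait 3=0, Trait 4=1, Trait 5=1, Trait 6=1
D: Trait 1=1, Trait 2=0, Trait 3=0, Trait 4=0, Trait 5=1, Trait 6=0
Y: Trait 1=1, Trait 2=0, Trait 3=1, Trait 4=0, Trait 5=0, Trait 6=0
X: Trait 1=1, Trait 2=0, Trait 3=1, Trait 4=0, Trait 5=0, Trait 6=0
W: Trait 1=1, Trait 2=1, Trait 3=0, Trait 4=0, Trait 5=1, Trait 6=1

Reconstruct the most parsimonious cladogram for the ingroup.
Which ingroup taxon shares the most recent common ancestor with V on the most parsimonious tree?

The outgroup has state '0' for every character, so '1' is the derived state throughout.
All ingroup taxa share the derived state '1' for Trait 1; it defines the ingroup but does not resolve relationships within it.
Trait 2 (derived state '1') is shared by P, V, and W — a synapomorphy uniting that clade.
Only X and Y show the derived state '1' for Trait 3, supporting them as a clade.
Trait 4: derived state '1' in V only — an autapomorphy, so it tells us nothing about relationships among taxa.
Only D, P, V, and W show the derived state '1' for Trait 5, supporting them as a clade.
Trait 6 (derived state '1') is shared by V and W — a synapomorphy uniting that clade.
Most parsimonious ingroup topology: ((D,(P,(W,V))),(Y,X)).
V and W form a cherry on this tree, so they are sister taxa.

W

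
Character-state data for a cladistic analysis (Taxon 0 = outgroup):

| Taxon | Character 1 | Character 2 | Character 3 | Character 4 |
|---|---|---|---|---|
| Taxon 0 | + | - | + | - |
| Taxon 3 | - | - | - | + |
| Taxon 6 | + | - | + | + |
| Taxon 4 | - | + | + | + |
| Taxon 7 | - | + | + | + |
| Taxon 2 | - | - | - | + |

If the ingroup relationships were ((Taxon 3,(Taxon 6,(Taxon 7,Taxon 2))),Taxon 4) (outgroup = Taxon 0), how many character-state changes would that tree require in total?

7

Map each character onto ((Taxon 3,(Taxon 6,(Taxon 7,Taxon 2))),Taxon 4) (rooted by Taxon 0) and count the minimum state changes it requires (Fitch parsimony):
Character 1: 2; Character 2: 2; Character 3: 2; Character 4: 1.
Total tree length = 7.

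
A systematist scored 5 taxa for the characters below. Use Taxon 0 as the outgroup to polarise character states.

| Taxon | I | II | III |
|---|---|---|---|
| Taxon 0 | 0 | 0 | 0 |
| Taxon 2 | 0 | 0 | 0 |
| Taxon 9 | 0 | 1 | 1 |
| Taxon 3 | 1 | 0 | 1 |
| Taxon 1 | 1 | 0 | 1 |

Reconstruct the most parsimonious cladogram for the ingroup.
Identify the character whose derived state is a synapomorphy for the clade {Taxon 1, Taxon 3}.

I

The outgroup has state '0' for every character, so '1' is the derived state throughout.
I (derived state '1') is shared by Taxon 1 and Taxon 3 — a synapomorphy uniting that clade.
II (derived state '1') is unique to Taxon 9 (autapomorphy; uninformative for grouping).
Only Taxon 1, Taxon 3, and Taxon 9 show the derived state '1' for III, supporting them as a clade.
Most parsimonious ingroup topology: (Taxon 2,(Taxon 9,(Taxon 3,Taxon 1))).
The clade {Taxon 1, Taxon 3} is supported by I: its derived state '1' occurs in exactly those taxa and in no other taxon (including the outgroup).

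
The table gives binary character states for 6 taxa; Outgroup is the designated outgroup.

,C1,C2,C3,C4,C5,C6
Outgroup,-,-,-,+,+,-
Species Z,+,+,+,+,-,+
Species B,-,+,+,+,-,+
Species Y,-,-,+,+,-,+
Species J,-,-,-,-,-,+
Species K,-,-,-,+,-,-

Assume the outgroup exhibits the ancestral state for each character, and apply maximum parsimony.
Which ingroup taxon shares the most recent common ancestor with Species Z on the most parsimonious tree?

Species B

Character polarity is set by the outgroup: the derived state is whichever differs from the outgroup's state, so for C4, C5 the derived state is '-', and for the remaining characters it is '+'.
C1 (derived state '+') is unique to Species Z (autapomorphy; uninformative for grouping).
Only Species B and Species Z show the derived state '+' for C2, supporting them as a clade.
C3: derived state '+' in Species B, Species Y, and Species Z only — synapomorphy for {Species B, Species Y, Species Z}.
C4 (derived state '-') is unique to Species J (autapomorphy; uninformative for grouping).
All ingroup taxa share the derived state '-' for C5; it defines the ingroup but does not resolve relationships within it.
C6 (derived state '+') is shared by Species B, Species J, Species Y, and Species Z — a synapomorphy uniting that clade.
Most parsimonious ingroup topology: ((((Species Z,Species B),Species Y),Species J),Species K).
Species Z and Species B form a cherry on this tree, so they are sister taxa.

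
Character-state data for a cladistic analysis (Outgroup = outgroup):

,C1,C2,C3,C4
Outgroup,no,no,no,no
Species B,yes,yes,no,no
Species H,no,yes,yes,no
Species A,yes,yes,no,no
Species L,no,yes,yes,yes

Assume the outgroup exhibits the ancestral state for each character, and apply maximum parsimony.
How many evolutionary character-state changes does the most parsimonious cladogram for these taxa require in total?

4

The outgroup has state 'no' for every character, so 'yes' is the derived state throughout.
C1 (derived state 'yes') is shared by Species A and Species B — a synapomorphy uniting that clade.
C2 (derived state 'yes') is shared by all ingroup taxa — unites the whole ingroup.
C3 (derived state 'yes') is shared by Species H and Species L — a synapomorphy uniting that clade.
C4 (derived state 'yes') is unique to Species L (autapomorphy; uninformative for grouping).
Most parsimonious ingroup topology: ((Species B,Species A),(Species H,Species L)).
Changes per character on this tree: C1: 1; C2: 1; C3: 1; C4: 1.
Total = 4.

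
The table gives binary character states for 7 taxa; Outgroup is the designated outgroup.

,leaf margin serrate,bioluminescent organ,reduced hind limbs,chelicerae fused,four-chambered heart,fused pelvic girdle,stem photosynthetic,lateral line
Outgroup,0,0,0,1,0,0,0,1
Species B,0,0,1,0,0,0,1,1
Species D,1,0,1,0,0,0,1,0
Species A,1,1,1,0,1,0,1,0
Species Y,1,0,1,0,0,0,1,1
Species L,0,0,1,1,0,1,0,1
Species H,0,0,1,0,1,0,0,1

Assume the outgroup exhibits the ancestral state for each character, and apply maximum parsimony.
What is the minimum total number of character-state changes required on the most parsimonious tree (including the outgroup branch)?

9

Character polarity is set by the outgroup: the derived state is whichever differs from the outgroup's state, so for chelicerae fused, lateral line the derived state is '0', and for the remaining characters it is '1'.
leaf margin serrate: derived state '1' in Species A, Species D, and Species Y only — synapomorphy for {Species A, Species D, Species Y}.
bioluminescent organ: derived state '1' in Species A only — an autapomorphy, so it tells us nothing about relationships among taxa.
All ingroup taxa share the derived state '1' for reduced hind limbs; it defines the ingroup but does not resolve relationships within it.
Only Species A, Species B, Species D, Species H, and Species Y show the derived state '0' for chelicerae fused, supporting them as a clade.
four-chambered heart groups Species A and Species H, which is incompatible with the clades supported by the remaining characters; treating it as convergent (homoplasy) costs fewer steps than any alternative tree.
fused pelvic girdle (derived state '1') is unique to Species L (autapomorphy; uninformative for grouping).
Only Species A, Species B, Species D, and Species Y show the derived state '1' for stem photosynthetic, supporting them as a clade.
lateral line (derived state '0') is shared by Species A and Species D — a synapomorphy uniting that clade.
Most parsimonious ingroup topology: (((Species B,((Species D,Species A),Species Y)),Species H),Species L).
Changes per character on this tree: leaf margin serrate: 1; bioluminescent organ: 1; reduced hind limbs: 1; chelicerae fused: 1; four-chambered heart: 2; fused pelvic girdle: 1; stem photosynthetic: 1; lateral line: 1.
Total = 9.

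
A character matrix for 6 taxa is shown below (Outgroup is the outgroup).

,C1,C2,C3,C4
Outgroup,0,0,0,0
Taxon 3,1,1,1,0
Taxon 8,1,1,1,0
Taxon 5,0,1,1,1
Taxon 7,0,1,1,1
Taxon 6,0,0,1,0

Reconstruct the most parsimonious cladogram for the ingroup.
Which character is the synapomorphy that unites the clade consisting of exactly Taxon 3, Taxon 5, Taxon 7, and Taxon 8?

C2

The outgroup has state '0' for every character, so '1' is the derived state throughout.
C1: derived state '1' in Taxon 3 and Taxon 8 only — synapomorphy for {Taxon 3, Taxon 8}.
C2: derived state '1' in Taxon 3, Taxon 5, Taxon 7, and Taxon 8 only — synapomorphy for {Taxon 3, Taxon 5, Taxon 7, Taxon 8}.
C3 (derived state '1') is shared by all ingroup taxa — unites the whole ingroup.
C4 (derived state '1') is shared by Taxon 5 and Taxon 7 — a synapomorphy uniting that clade.
Most parsimonious ingroup topology: (((Taxon 3,Taxon 8),(Taxon 5,Taxon 7)),Taxon 6).
The clade {Taxon 3, Taxon 5, Taxon 7, Taxon 8} is supported by C2: its derived state '1' occurs in exactly those taxa and in no other taxon (including the outgroup).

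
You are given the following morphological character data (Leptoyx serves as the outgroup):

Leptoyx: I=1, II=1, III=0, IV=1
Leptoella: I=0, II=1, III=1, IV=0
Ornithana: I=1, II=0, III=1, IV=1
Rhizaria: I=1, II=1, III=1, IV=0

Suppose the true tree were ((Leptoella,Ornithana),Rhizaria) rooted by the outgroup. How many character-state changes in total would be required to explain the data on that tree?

Map each character onto ((Leptoella,Ornithana),Rhizaria) (rooted by Leptoyx) and count the minimum state changes it requires (Fitch parsimony):
I: 1; II: 1; III: 1; IV: 2.
Total tree length = 5.

5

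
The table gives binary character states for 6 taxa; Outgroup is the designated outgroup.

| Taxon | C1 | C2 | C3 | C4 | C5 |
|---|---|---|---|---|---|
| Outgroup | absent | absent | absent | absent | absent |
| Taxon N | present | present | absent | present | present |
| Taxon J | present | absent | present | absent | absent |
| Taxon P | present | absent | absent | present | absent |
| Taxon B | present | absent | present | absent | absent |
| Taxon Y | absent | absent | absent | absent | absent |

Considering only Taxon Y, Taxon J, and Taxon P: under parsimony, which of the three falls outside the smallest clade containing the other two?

Taxon Y

The outgroup has state 'absent' for every character, so 'present' is the derived state throughout.
C1 (derived state 'present') is shared by Taxon B, Taxon J, Taxon N, and Taxon P — a synapomorphy uniting that clade.
C2 (derived state 'present') is unique to Taxon N (autapomorphy; uninformative for grouping).
C3: derived state 'present' in Taxon B and Taxon J only — synapomorphy for {Taxon B, Taxon J}.
Only Taxon N and Taxon P show the derived state 'present' for C4, supporting them as a clade.
C5 (derived state 'present') is unique to Taxon N (autapomorphy; uninformative for grouping).
Most parsimonious ingroup topology: (((Taxon N,Taxon P),(Taxon J,Taxon B)),Taxon Y).
Taxon P and Taxon J share a more recent common ancestor with each other than either does with Taxon Y, so Taxon Y is the least closely related of the three.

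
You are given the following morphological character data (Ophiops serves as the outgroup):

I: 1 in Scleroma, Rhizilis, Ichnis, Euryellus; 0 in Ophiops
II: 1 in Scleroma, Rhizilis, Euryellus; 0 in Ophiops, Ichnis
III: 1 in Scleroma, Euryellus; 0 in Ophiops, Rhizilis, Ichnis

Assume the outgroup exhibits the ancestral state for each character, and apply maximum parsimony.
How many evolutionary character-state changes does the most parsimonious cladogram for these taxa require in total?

The outgroup has state '0' for every character, so '1' is the derived state throughout.
I (derived state '1') is shared by all ingroup taxa — unites the whole ingroup.
II: derived state '1' in Euryellus, Rhizilis, and Scleroma only — synapomorphy for {Euryellus, Rhizilis, Scleroma}.
III (derived state '1') is shared by Euryellus and Scleroma — a synapomorphy uniting that clade.
Most parsimonious ingroup topology: (((Scleroma,Euryellus),Rhizilis),Ichnis).
Changes per character on this tree: I: 1; II: 1; III: 1.
Total = 3.

3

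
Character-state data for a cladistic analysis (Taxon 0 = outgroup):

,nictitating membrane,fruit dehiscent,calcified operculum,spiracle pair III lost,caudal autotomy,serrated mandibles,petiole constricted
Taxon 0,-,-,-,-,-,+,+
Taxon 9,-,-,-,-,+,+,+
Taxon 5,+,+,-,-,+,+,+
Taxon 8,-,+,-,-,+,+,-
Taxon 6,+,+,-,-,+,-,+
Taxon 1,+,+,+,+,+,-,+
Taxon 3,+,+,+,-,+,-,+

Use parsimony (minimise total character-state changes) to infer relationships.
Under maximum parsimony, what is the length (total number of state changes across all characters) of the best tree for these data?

Character polarity is set by the outgroup: the derived state is whichever differs from the outgroup's state, so for serrated mandibles, petiole constricted the derived state is '-', and for the remaining characters it is '+'.
nictitating membrane (derived state '+') is shared by Taxon 1, Taxon 3, Taxon 5, and Taxon 6 — a synapomorphy uniting that clade.
fruit dehiscent (derived state '+') is shared by Taxon 1, Taxon 3, Taxon 5, Taxon 6, and Taxon 8 — a synapomorphy uniting that clade.
calcified operculum (derived state '+') is shared by Taxon 1 and Taxon 3 — a synapomorphy uniting that clade.
spiracle pair III lost: derived state '+' in Taxon 1 only — an autapomorphy, so it tells us nothing about relationships among taxa.
All ingroup taxa share the derived state '+' for caudal autotomy; it defines the ingroup but does not resolve relationships within it.
serrated mandibles: derived state '-' in Taxon 1, Taxon 3, and Taxon 6 only — synapomorphy for {Taxon 1, Taxon 3, Taxon 6}.
petiole constricted (derived state '-') is unique to Taxon 8 (autapomorphy; uninformative for grouping).
Most parsimonious ingroup topology: (Taxon 9,((Taxon 5,(Taxon 6,(Taxon 1,Taxon 3))),Taxon 8)).
Changes per character on this tree: nictitating membrane: 1; fruit dehiscent: 1; calcified operculum: 1; spiracle pair III lost: 1; caudal autotomy: 1; serrated mandibles: 1; petiole constricted: 1.
Total = 7.

7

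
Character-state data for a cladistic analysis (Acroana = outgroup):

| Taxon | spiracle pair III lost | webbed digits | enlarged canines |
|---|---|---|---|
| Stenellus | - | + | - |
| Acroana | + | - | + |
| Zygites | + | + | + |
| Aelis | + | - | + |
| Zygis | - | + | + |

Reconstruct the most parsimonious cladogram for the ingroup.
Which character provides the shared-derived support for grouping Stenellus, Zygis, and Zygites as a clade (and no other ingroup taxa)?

Character polarity is set by the outgroup: the derived state is whichever differs from the outgroup's state, so for spiracle pair III lost, enlarged canines the derived state is '-', and for the remaining characters it is '+'.
spiracle pair III lost (derived state '-') is shared by Stenellus and Zygis — a synapomorphy uniting that clade.
webbed digits (derived state '+') is shared by Stenellus, Zygis, and Zygites — a synapomorphy uniting that clade.
enlarged canines: derived state '-' in Stenellus only — an autapomorphy, so it tells us nothing about relationships among taxa.
Most parsimonious ingroup topology: (Aelis,(Zygites,(Zygis,Stenellus))).
The clade {Stenellus, Zygis, Zygites} is supported by webbed digits: its derived state '+' occurs in exactly those taxa and in no other taxon (including the outgroup).

webbed digits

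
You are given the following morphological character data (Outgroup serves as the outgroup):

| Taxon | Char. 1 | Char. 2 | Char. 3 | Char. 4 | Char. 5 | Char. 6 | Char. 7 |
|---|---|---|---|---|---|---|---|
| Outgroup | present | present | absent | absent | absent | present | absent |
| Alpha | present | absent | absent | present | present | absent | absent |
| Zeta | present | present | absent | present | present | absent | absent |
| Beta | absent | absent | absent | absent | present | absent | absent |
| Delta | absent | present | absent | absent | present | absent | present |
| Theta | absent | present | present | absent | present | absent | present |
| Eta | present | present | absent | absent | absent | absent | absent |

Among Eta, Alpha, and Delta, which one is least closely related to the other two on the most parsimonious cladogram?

Eta

Character polarity is set by the outgroup: the derived state is whichever differs from the outgroup's state, so for Char. 1, Char. 2, Char. 6 the derived state is 'absent', and for the remaining characters it is 'present'.
Char. 1: derived state 'absent' in Beta, Delta, and Theta only — synapomorphy for {Beta, Delta, Theta}.
Char. 2 groups Alpha and Beta, which is incompatible with the clades supported by the remaining characters; treating it as convergent (homoplasy) costs fewer steps than any alternative tree.
Char. 3 (derived state 'present') is unique to Theta (autapomorphy; uninformative for grouping).
Char. 4 (derived state 'present') is shared by Alpha and Zeta — a synapomorphy uniting that clade.
Char. 5: derived state 'present' in Alpha, Beta, Delta, Theta, and Zeta only — synapomorphy for {Alpha, Beta, Delta, Theta, Zeta}.
Char. 6 (derived state 'absent') is shared by all ingroup taxa — unites the whole ingroup.
Only Delta and Theta show the derived state 'present' for Char. 7, supporting them as a clade.
Most parsimonious ingroup topology: (((Alpha,Zeta),(Beta,(Delta,Theta))),Eta).
Delta and Alpha share a more recent common ancestor with each other than either does with Eta, so Eta is the least closely related of the three.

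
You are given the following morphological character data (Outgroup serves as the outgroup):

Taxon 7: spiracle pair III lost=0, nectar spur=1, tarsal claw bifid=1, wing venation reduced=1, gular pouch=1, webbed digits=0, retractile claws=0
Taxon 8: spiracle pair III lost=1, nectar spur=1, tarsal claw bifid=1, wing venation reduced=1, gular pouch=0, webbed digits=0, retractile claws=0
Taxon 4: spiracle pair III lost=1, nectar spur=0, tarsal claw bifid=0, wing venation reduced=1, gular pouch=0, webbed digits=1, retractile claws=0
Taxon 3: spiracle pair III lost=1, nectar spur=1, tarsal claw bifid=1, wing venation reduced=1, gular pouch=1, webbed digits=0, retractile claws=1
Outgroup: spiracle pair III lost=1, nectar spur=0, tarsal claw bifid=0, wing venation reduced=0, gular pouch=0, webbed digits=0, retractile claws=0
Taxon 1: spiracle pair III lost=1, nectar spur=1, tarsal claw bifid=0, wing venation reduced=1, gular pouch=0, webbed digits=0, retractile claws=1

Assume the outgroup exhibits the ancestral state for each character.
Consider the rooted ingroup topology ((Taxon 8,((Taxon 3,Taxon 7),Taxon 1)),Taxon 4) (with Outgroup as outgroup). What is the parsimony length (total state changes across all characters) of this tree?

9

Map each character onto ((Taxon 8,((Taxon 3,Taxon 7),Taxon 1)),Taxon 4) (rooted by Outgroup) and count the minimum state changes it requires (Fitch parsimony):
spiracle pair III lost: 1; nectar spur: 1; tarsal claw bifid: 2; wing venation reduced: 1; gular pouch: 1; webbed digits: 1; retractile claws: 2.
Total tree length = 9.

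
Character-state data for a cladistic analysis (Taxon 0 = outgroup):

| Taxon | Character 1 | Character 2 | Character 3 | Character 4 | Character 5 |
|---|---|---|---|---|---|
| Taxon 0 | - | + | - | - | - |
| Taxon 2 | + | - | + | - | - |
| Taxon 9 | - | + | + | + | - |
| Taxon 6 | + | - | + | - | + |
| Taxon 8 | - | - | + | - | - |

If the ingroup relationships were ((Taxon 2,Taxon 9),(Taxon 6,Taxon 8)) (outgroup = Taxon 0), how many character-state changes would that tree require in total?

Map each character onto ((Taxon 2,Taxon 9),(Taxon 6,Taxon 8)) (rooted by Taxon 0) and count the minimum state changes it requires (Fitch parsimony):
Character 1: 2; Character 2: 2; Character 3: 1; Character 4: 1; Character 5: 1.
Total tree length = 7.

7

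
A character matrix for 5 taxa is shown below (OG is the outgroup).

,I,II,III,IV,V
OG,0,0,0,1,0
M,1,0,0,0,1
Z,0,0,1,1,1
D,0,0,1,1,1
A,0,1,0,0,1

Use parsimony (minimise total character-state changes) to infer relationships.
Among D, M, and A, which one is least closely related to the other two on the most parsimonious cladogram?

D

Character polarity is set by the outgroup: the derived state is whichever differs from the outgroup's state, so for IV the derived state is '0', and for the remaining characters it is '1'.
I (derived state '1') is unique to M (autapomorphy; uninformative for grouping).
II: derived state '1' in A only — an autapomorphy, so it tells us nothing about relationships among taxa.
III: derived state '1' in D and Z only — synapomorphy for {D, Z}.
Only A and M show the derived state '0' for IV, supporting them as a clade.
V (derived state '1') is shared by all ingroup taxa — unites the whole ingroup.
Most parsimonious ingroup topology: ((M,A),(Z,D)).
A and M share a more recent common ancestor with each other than either does with D, so D is the least closely related of the three.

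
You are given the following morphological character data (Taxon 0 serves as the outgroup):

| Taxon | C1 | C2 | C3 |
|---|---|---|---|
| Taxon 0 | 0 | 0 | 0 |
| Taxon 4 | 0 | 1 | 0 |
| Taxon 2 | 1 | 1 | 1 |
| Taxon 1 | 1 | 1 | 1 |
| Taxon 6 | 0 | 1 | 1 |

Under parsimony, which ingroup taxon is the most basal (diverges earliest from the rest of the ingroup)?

The outgroup has state '0' for every character, so '1' is the derived state throughout.
C1: derived state '1' in Taxon 1 and Taxon 2 only — synapomorphy for {Taxon 1, Taxon 2}.
C2 (derived state '1') is shared by all ingroup taxa — unites the whole ingroup.
C3: derived state '1' in Taxon 1, Taxon 2, and Taxon 6 only — synapomorphy for {Taxon 1, Taxon 2, Taxon 6}.
Most parsimonious ingroup topology: (Taxon 4,((Taxon 2,Taxon 1),Taxon 6)).
Taxon 4 is sister to the clade containing all other ingroup taxa, so it is the earliest-diverging (most basal) ingroup lineage.

Taxon 4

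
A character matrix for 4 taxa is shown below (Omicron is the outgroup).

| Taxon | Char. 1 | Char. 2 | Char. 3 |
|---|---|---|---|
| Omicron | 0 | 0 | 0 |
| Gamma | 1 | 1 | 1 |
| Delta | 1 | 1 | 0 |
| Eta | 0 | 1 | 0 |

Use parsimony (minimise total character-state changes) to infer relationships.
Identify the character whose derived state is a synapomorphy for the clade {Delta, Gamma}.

The outgroup has state '0' for every character, so '1' is the derived state throughout.
Only Delta and Gamma show the derived state '1' for Char. 1, supporting them as a clade.
All ingroup taxa share the derived state '1' for Char. 2; it defines the ingroup but does not resolve relationships within it.
Char. 3: derived state '1' in Gamma only — an autapomorphy, so it tells us nothing about relationships among taxa.
Most parsimonious ingroup topology: ((Gamma,Delta),Eta).
The clade {Delta, Gamma} is supported by Char. 1: its derived state '1' occurs in exactly those taxa and in no other taxon (including the outgroup).

Char. 1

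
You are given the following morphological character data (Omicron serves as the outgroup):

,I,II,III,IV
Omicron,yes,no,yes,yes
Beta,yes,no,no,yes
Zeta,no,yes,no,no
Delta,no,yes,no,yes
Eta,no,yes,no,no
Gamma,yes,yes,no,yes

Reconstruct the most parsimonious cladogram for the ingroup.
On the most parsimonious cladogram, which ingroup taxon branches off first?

Beta

Character polarity is set by the outgroup: the derived state is whichever differs from the outgroup's state, so for I, III, IV the derived state is 'no', and for the remaining characters it is 'yes'.
I: derived state 'no' in Delta, Eta, and Zeta only — synapomorphy for {Delta, Eta, Zeta}.
Only Delta, Eta, Gamma, and Zeta show the derived state 'yes' for II, supporting them as a clade.
III (derived state 'no') is shared by all ingroup taxa — unites the whole ingroup.
IV: derived state 'no' in Eta and Zeta only — synapomorphy for {Eta, Zeta}.
Most parsimonious ingroup topology: (Beta,(((Zeta,Eta),Delta),Gamma)).
Beta is sister to the clade containing all other ingroup taxa, so it is the earliest-diverging (most basal) ingroup lineage.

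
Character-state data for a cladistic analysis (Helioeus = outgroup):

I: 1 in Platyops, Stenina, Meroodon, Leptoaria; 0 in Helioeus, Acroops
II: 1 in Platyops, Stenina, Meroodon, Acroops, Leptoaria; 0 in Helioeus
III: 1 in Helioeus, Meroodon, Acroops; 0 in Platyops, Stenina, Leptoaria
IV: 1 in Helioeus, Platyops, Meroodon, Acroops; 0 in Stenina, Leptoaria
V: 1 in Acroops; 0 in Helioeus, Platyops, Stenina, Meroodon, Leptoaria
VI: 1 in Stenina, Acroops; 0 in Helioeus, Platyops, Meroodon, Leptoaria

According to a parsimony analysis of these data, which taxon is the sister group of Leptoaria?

Stenina

Character polarity is set by the outgroup: the derived state is whichever differs from the outgroup's state, so for III, IV the derived state is '0', and for the remaining characters it is '1'.
I (derived state '1') is shared by Leptoaria, Meroodon, Platyops, and Stenina — a synapomorphy uniting that clade.
All ingroup taxa share the derived state '1' for II; it defines the ingroup but does not resolve relationships within it.
III: derived state '0' in Leptoaria, Platyops, and Stenina only — synapomorphy for {Leptoaria, Platyops, Stenina}.
IV: derived state '0' in Leptoaria and Stenina only — synapomorphy for {Leptoaria, Stenina}.
V: derived state '1' in Acroops only — an autapomorphy, so it tells us nothing about relationships among taxa.
VI (state '1') occurs in Acroops and Stenina but conflicts with the nesting implied by the other characters — most parsimoniously interpreted as homoplasy.
Most parsimonious ingroup topology: (((Platyops,(Stenina,Leptoaria)),Meroodon),Acroops).
Leptoaria and Stenina form a cherry on this tree, so they are sister taxa.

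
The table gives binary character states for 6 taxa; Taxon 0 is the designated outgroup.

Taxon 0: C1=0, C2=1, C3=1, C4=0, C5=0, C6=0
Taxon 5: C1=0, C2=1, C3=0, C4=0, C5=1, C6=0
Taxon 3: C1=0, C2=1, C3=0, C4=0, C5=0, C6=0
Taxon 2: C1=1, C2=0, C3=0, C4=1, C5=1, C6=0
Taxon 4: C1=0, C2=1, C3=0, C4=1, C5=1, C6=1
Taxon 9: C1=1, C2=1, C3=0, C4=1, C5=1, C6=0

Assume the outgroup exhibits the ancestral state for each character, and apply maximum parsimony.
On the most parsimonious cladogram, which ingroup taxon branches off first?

Character polarity is set by the outgroup: the derived state is whichever differs from the outgroup's state, so for C2, C3 the derived state is '0', and for the remaining characters it is '1'.
C1 (derived state '1') is shared by Taxon 2 and Taxon 9 — a synapomorphy uniting that clade.
C2: derived state '0' in Taxon 2 only — an autapomorphy, so it tells us nothing about relationships among taxa.
C3 (derived state '0') is shared by all ingroup taxa — unites the whole ingroup.
C4: derived state '1' in Taxon 2, Taxon 4, and Taxon 9 only — synapomorphy for {Taxon 2, Taxon 4, Taxon 9}.
Only Taxon 2, Taxon 4, Taxon 5, and Taxon 9 show the derived state '1' for C5, supporting them as a clade.
C6 (derived state '1') is unique to Taxon 4 (autapomorphy; uninformative for grouping).
Most parsimonious ingroup topology: ((Taxon 5,((Taxon 2,Taxon 9),Taxon 4)),Taxon 3).
Taxon 3 is sister to the clade containing all other ingroup taxa, so it is the earliest-diverging (most basal) ingroup lineage.

Taxon 3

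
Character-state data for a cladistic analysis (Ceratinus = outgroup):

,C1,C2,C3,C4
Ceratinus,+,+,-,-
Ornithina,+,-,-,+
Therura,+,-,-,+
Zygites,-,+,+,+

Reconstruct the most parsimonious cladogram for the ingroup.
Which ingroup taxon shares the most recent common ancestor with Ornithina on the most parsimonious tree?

Character polarity is set by the outgroup: the derived state is whichever differs from the outgroup's state, so for C1, C2 the derived state is '-', and for the remaining characters it is '+'.
C1 (derived state '-') is unique to Zygites (autapomorphy; uninformative for grouping).
Only Ornithina and Therura show the derived state '-' for C2, supporting them as a clade.
C3 (derived state '+') is unique to Zygites (autapomorphy; uninformative for grouping).
All ingroup taxa share the derived state '+' for C4; it defines the ingroup but does not resolve relationships within it.
Most parsimonious ingroup topology: ((Ornithina,Therura),Zygites).
Ornithina and Therura form a cherry on this tree, so they are sister taxa.

Therura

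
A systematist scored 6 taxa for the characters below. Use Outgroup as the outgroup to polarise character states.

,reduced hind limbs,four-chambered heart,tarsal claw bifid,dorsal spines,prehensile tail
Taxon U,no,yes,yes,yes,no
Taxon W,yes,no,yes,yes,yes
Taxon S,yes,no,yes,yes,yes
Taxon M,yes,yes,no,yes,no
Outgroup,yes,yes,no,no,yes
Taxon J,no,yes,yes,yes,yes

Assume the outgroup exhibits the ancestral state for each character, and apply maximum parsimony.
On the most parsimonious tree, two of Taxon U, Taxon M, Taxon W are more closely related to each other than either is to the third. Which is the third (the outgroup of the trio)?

Taxon M

Character polarity is set by the outgroup: the derived state is whichever differs from the outgroup's state, so for reduced hind limbs, four-chambered heart, prehensile tail the derived state is 'no', and for the remaining characters it is 'yes'.
reduced hind limbs: derived state 'no' in Taxon J and Taxon U only — synapomorphy for {Taxon J, Taxon U}.
four-chambered heart: derived state 'no' in Taxon S and Taxon W only — synapomorphy for {Taxon S, Taxon W}.
tarsal claw bifid (derived state 'yes') is shared by Taxon J, Taxon S, Taxon U, and Taxon W — a synapomorphy uniting that clade.
All ingroup taxa share the derived state 'yes' for dorsal spines; it defines the ingroup but does not resolve relationships within it.
prehensile tail (state 'no') occurs in Taxon M and Taxon U but conflicts with the nesting implied by the other characters — most parsimoniously interpreted as homoplasy.
Most parsimonious ingroup topology: (((Taxon S,Taxon W),(Taxon J,Taxon U)),Taxon M).
Taxon W and Taxon U share a more recent common ancestor with each other than either does with Taxon M, so Taxon M is the least closely related of the three.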